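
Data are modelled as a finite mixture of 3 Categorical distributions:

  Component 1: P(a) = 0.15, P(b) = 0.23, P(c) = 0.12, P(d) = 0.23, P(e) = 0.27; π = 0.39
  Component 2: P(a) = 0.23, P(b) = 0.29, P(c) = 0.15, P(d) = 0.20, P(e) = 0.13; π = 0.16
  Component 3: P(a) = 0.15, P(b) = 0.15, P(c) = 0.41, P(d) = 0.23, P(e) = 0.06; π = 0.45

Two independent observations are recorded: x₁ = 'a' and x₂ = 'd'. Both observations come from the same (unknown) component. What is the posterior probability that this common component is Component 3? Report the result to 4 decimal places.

0.4272

The responsibility of component k is π_k f_k(x) divided by Σ_j π_j f_j(x).
Since both observations come from the same component, the likelihood for component k is f_k(x₁)·f_k(x₂).
  p_1 = [0.15] × [0.23] = 0.0345
  p_2 = [0.23] × [0.2] = 0.046
  p_3 = [0.15] × [0.23] = 0.0345
Weight by the priors:
  π_1·p_1 = 0.39 × 0.0345 = 0.013455
  π_2·p_2 = 0.16 × 0.046 = 0.00736
  π_3·p_3 = 0.45 × 0.0345 = 0.015525
Denominator: 0.013455 + 0.00736 + 0.015525 = 0.03634
P(Component 3 | x) ≈ 0.4272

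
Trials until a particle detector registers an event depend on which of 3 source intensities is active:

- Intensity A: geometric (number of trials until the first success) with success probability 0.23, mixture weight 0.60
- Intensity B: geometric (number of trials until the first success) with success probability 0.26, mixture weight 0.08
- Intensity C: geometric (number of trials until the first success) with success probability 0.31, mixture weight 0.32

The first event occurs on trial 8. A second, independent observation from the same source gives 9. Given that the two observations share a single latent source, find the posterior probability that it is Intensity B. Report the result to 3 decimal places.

0.073

Posterior ∝ prior × likelihood, so P(k | x) ∝ π_k f_k(x); normalise over all components.
Since both observations come from the same component, the likelihood for component k is f_k(x₁)·f_k(x₂).
  L_A = [0.23·(1−0.23)^7 = 0.23·0.160485 = 0.0369116] × [0.0284219] = 0.0010491
  L_B = [0.26·(1−0.26)^7 = 0.26·0.121513 = 0.0315933] × [0.0233791] = 0.000738622
  L_C = [0.31·(1−0.31)^7 = 0.31·0.0744635 = 0.0230837] × [0.0159277] = 0.000367671
Weight by the priors:
  π_A·L_A = 0.60 × 0.0010491 = 0.00062946
  π_B·L_B = 0.08 × 0.000738622 = 5.90898e-05
  π_C·L_C = 0.32 × 0.000367671 = 0.000117655
Denominator: 0.00062946 + 5.90898e-05 + 0.000117655 = 0.000806204
Responsibility of Intensity B: 5.90898e-05 / 0.000806204 ≈ 0.073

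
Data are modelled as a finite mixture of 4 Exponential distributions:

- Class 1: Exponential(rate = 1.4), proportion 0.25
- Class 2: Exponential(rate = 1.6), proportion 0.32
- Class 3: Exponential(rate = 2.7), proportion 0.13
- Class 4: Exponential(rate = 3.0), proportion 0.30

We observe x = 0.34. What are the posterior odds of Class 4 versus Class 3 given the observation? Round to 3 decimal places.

Posterior odds = (w_i f_i(x)) / (w_j f_j(x)); the normalising sum cancels.
Exponential densities:
  L_1 = 1.4·e^(−1.4·0.34) = 1.4·e^(−0.4760) = 0.869769
  L_2 = 1.6·e^(−1.6·0.34) = 1.6·e^(−0.5440) = 0.928675
  L_3 = 2.7·e^(−2.7·0.34) = 2.7·e^(−0.9180) = 1.07816
  L_4 = 3.0·e^(−3.0·0.34) = 3.0·e^(−1.0200) = 1.08178
0.324535 / 0.14016 ≈ 2.315

2.315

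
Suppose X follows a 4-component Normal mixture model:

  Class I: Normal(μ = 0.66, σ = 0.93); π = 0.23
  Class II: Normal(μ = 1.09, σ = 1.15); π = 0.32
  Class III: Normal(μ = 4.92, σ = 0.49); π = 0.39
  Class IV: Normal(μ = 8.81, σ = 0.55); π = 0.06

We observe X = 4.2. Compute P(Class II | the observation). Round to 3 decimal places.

0.026

Apply Bayes' rule: the posterior for each component is proportional to its prior times its likelihood at x.
Normal densities:
  L_I = (1/(0.93·√(2π)))·exp(−(4.2−0.66)²/(2·0.93²)) = 0.428970·exp(-7.24454) = 0.000306312
  L_II = (1/(1.15·√(2π)))·exp(−(4.2−1.09)²/(2·1.15²)) = 0.346906·exp(-3.65675) = 0.00895584
  L_III = (1/(0.49·√(2π)))·exp(−(4.2−4.92)²/(2·0.49²)) = 0.814168·exp(-1.07955) = 0.276612
  L_IV = (1/(0.55·√(2π)))·exp(−(4.2−8.81)²/(2·0.55²)) = 0.725350·exp(-35.12744) = 4.0262e-16
Multiply by the mixture weights:
  π_I·L_I = 0.23 × 0.000306312 = 7.04519e-05
  π_II·L_II = 0.32 × 0.00895584 = 0.00286587
  π_III·L_III = 0.39 × 0.276612 = 0.107879
  π_IV·L_IV = 0.06 × 4.0262e-16 = 2.41572e-17
Evidence: 7.04519e-05 + 0.00286587 + 0.107879 + 2.41572e-17 = 0.110815
P(Class II | the observation) ≈ 0.026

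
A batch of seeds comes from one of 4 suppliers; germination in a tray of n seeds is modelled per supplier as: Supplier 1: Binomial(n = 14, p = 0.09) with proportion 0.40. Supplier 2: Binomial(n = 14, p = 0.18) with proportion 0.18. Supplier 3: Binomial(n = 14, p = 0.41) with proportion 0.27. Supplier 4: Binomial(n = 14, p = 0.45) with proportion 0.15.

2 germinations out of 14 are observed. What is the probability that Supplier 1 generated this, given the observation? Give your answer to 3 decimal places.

0.619

Apply Bayes' rule: the posterior for each component is proportional to its prior times its likelihood at x.
Component likelihoods at x = 2 germinations out of 14:
  f_1 = C(14,2)·0.09^2·0.91^12 = 91·0.0081·0.322475 = 0.237697
  f_2 = C(14,2)·0.18^2·0.82^12 = 91·0.0324·0.0924201 = 0.272491
  f_3 = C(14,2)·0.41^2·0.59^12 = 91·0.1681·0.0017792 = 0.0272166
  f_4 = C(14,2)·0.45^2·0.55^12 = 91·0.2025·0.000766218 = 0.0141195
Multiply by the mixture weights:
  P(Z=1)·f_1 = 0.40 × 0.237697 = 0.0950787
  P(Z=2)·f_2 = 0.18 × 0.272491 = 0.0490484
  P(Z=3)·f_3 = 0.27 × 0.0272166 = 0.00734847
  P(Z=4)·f_4 = 0.15 × 0.0141195 = 0.00211792
Evidence: 0.0950787 + 0.0490484 + 0.00734847 + 0.00211792 = 0.153593
P(Supplier 1 | 2 germinations out of 14) ≈ 0.619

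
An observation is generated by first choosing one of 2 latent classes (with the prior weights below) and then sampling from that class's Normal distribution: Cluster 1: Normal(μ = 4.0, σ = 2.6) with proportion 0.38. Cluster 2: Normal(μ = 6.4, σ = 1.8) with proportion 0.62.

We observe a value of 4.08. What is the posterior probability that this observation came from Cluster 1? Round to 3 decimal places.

0.493

Posterior ∝ prior × likelihood, so P(k | x) ∝ P(Z=k) f_k(x); normalise over all components.
Evaluate each component's likelihood at the observed value:
  p_1 = (1/(2.6·√(2π)))·exp(−(4.08−4.0)²/(2·2.6²)) = 0.153439·exp(-0.00047) = 0.153367
  p_2 = (1/(1.8·√(2π)))·exp(−(4.08−6.4)²/(2·1.8²)) = 0.221635·exp(-0.83062) = 0.096584
Weight by the priors:
  P(Z=1)·p_1 = 0.38 × 0.153367 = 0.0582794
  P(Z=2)·p_2 = 0.62 × 0.096584 = 0.0598821
Normaliser: 0.0582794 + 0.0598821 = 0.118161
Responsibility of Cluster 1: 0.0582794 / 0.118161 ≈ 0.493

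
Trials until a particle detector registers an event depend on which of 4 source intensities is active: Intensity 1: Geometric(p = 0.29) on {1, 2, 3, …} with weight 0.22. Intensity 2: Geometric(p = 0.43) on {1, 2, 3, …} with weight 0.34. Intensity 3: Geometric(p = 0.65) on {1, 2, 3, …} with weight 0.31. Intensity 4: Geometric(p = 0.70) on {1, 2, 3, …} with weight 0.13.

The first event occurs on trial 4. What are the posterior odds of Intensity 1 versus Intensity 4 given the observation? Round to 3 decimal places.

Since P(k|x) ∝ π_k f_k(x), the posterior odds are π_i f_i(x) / (π_j f_j(x)).
Geometric probabilities:
  f_1 = 0.103794
  f_2 = 0.079633
  f_3 = 0.0278687
  f_4 = 0.0189
0.0228347 / 0.002457 ≈ 9.294

9.294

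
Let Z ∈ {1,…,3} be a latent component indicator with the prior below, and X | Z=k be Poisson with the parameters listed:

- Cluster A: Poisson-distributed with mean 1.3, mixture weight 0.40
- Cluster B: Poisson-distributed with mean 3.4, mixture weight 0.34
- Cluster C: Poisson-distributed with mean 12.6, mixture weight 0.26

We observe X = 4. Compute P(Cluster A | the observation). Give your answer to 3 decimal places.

0.168

Apply Bayes' rule: the posterior for each component is proportional to its prior times its likelihood at x.
Evaluate each component's likelihood at the observed value:
  p_A = e^(−1.3)·1.3^4/4! = 0.0324324
  p_B = e^(−3.4)·3.4^4/4! = 0.185825
  p_C = e^(−12.6)·12.6^4/4! = 0.00354128
Prior × likelihood for each component:
  P(Z=A)·p_A = 0.40 × 0.0324324 = 0.012973
  P(Z=B)·p_B = 0.34 × 0.185825 = 0.0631804
  P(Z=C)·p_C = 0.26 × 0.00354128 = 0.000920733
Denominator: 0.012973 + 0.0631804 + 0.000920733 = 0.0770741
Responsibility of Cluster A: 0.012973 / 0.0770741 ≈ 0.168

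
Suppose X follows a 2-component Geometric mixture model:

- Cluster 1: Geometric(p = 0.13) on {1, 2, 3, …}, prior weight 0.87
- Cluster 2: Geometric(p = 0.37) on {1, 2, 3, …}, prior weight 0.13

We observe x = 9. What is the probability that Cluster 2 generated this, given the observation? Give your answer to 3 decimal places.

0.031

Apply Bayes' rule: the posterior for each component is proportional to its prior times its likelihood at x.
Evaluate each component's likelihood at the observed value:
  f_1 = 0.0426675
  f_2 = 0.00918176
Multiply by the mixture weights:
  π_1·f_1 = 0.87 × 0.0426675 = 0.0371207
  π_2·f_2 = 0.13 × 0.00918176 = 0.00119363
Marginal: 0.0371207 + 0.00119363 = 0.0383144
So the posterior for Cluster 2 is 0.00119363 / 0.0383144 ≈ 0.031.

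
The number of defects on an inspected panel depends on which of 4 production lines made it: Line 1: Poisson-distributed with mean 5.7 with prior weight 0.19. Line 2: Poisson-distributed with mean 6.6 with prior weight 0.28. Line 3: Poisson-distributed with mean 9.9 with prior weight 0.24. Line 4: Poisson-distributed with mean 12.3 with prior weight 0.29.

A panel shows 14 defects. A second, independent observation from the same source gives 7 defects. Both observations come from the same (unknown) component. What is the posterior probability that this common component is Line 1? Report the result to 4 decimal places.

Posterior ∝ prior × likelihood, so P(k | x) ∝ π_k f_k(x); normalise over all components.
Since both observations come from the same component, the likelihood for component k is f_k(x₁)·f_k(x₂).
  L_1 = [e^(−5.7)·5.7^14/14! = 0.00146677] × [0.129782] = 0.00019036
  L_2 = [e^(−6.6)·6.6^14/14! = 0.00464369] × [0.147243] = 0.000683749
  L_3 = [e^(−9.9)·9.9^14/14! = 0.0499999] × [0.0927898] = 0.00463948
  L_4 = [e^(−12.3)·12.3^14/14! = 0.0947199] × [0.0384665] = 0.00364355
Weight by the priors:
  π_1·L_1 = 0.19 × 0.00019036 = 3.61684e-05
  π_2·L_2 = 0.28 × 0.000683749 = 0.00019145
  π_3·L_3 = 0.24 × 0.00463948 = 0.00111348
  π_4·L_4 = 0.29 × 0.00364355 = 0.00105663
Sum: 3.61684e-05 + 0.00019145 + 0.00111348 + 0.00105663 = 0.00239772
Responsibility of Line 1: 3.61684e-05 / 0.00239772 ≈ 0.0151

0.0151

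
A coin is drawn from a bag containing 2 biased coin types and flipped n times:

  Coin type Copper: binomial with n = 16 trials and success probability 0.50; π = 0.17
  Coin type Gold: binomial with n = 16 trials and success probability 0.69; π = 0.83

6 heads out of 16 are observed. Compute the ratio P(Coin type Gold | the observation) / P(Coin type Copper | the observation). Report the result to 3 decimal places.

Only the two components matter; the odds are (P(Z=i) f_i(x)) / (P(Z=j) f_j(x)).
Evaluate each component's likelihood at the observed value:
  L_Copper = C(16,6)·0.50^6·0.50^10 = 8008·0.015625·0.000976562 = 0.122192
  L_Gold = C(16,6)·0.69^6·0.31^10 = 8008·0.107918·8.19628e-06 = 0.0070833
Odds = (0.83/0.17) × (0.0070833/0.122192) = 4.88235 × 0.0579684 ≈ 0.283

0.283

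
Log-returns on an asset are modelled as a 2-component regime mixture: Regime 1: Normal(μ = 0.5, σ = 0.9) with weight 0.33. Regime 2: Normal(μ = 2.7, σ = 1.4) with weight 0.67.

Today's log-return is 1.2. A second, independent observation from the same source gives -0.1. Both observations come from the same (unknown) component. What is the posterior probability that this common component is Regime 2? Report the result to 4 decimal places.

0.0975

Posterior ∝ prior × likelihood, so P(k | x) ∝ π_k f_k(x); normalise over all components.
Since both observations come from the same component, the likelihood for component k is f_k(x₁)·f_k(x₂).
  p_1 = [0.327572] × [0.354942] = 0.116269
  p_2 = [0.160511] × [0.038565] = 0.00619012
Multiply by the mixture weights:
  π_1·p_1 = 0.33 × 0.116269 = 0.0383688
  π_2·p_2 = 0.67 × 0.00619012 = 0.00414738
Sum: 0.0383688 + 0.00414738 = 0.0425162
Responsibility of Regime 2: 0.00414738 / 0.0425162 ≈ 0.0975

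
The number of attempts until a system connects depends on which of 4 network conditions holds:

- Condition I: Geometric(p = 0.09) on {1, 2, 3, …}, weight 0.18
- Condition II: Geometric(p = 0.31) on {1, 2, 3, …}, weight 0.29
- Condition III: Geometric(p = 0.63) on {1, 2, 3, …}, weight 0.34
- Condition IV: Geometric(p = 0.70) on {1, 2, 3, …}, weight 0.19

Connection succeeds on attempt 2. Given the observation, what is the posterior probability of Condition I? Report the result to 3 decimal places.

0.075

By Bayes' theorem, P(k | x) = w_k f_k(x) / Σ_j w_j f_j(x).
Geometric probabilities:
  L_I = 0.0819
  L_II = 0.2139
  L_III = 0.2331
  L_IV = 0.21
Weight by the priors:
  w_I·L_I = 0.18 × 0.0819 = 0.014742
  w_II·L_II = 0.29 × 0.2139 = 0.062031
  w_III·L_III = 0.34 × 0.2331 = 0.079254
  w_IV·L_IV = 0.19 × 0.21 = 0.0399
Denominator: 0.014742 + 0.062031 + 0.079254 + 0.0399 = 0.195927
P(Condition I | the observation) ≈ 0.075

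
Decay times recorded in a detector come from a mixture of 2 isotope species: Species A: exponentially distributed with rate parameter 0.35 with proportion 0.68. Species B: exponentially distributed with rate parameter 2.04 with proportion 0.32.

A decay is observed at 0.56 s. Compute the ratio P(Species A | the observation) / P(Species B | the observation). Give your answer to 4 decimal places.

The posterior odds equal the prior odds times the likelihood ratio: (w_i/w_j)·(f_i(x)/f_j(x)).
Exponential densities:
  L_A = 0.287704
  L_B = 0.650867
Posterior odds = (w_A·L_A) / (w_B·L_B) = (0.68·0.287704) / (0.32·0.650867) = 0.195639 / 0.208277 ≈ 0.9393

0.9393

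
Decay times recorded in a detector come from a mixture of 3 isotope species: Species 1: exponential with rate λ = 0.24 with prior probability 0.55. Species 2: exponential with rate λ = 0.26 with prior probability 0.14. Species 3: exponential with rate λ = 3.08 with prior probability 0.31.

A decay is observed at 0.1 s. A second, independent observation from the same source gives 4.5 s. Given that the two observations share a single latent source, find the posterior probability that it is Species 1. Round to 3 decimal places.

The responsibility of component k is π_k f_k(x) divided by Σ_j π_j f_j(x).
Since both observations come from the same component, the likelihood for component k is f_k(x₁)·f_k(x₂).
  L_1 = [0.24·e^(−0.24·0.1) = 0.24·e^(−0.0240) = 0.234309] × [0.0815029] = 0.0190968
  L_2 = [0.26·e^(−0.26·0.1) = 0.26·e^(−0.0260) = 0.253327] × [0.0806954] = 0.0204423
  L_3 = [3.08·e^(−3.08·0.1) = 3.08·e^(−0.3080) = 2.26354] × [2.94598e-06] = 6.66833e-06
Multiply by the mixture weights:
  π_1·L_1 = 0.55 × 0.0190968 = 0.0105033
  π_2·L_2 = 0.14 × 0.0204423 = 0.00286193
  π_3·L_3 = 0.31 × 6.66833e-06 = 2.06718e-06
Normaliser: 0.0105033 + 0.00286193 + 2.06718e-06 = 0.0133673
P(Species 1 | x) ≈ 0.786

0.786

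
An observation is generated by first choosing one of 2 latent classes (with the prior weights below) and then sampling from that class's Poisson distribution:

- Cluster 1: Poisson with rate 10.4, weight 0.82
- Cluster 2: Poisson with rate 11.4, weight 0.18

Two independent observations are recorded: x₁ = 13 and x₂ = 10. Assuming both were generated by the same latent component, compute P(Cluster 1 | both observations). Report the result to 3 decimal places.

By Bayes' theorem, P(k | x) = w_k f_k(x) / Σ_j w_j f_j(x).
Since both observations come from the same component, the likelihood for component k is f_k(x₁)·f_k(x₂).
  f_1 = [e^(−10.4)·10.4^13/13! = 0.0813749] × [0.124139] = 0.0101018
  f_2 = [e^(−11.4)·11.4^13/13! = 0.0987474] × [0.114374] = 0.0112942
Unnormalised posteriors:
  w_1·f_1 = 0.82 × 0.0101018 = 0.00828347
  w_2·f_2 = 0.18 × 0.0112942 = 0.00203295
Evidence: 0.00828347 + 0.00203295 = 0.0103164
So the posterior for Cluster 1 is 0.00828347 / 0.0103164 ≈ 0.803.

0.803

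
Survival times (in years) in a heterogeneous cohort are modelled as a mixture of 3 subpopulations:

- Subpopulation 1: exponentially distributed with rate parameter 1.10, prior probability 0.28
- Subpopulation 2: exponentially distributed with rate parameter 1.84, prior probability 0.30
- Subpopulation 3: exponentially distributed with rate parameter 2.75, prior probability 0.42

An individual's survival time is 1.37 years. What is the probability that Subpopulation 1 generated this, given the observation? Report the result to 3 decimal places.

0.490

The responsibility of component k is π_k f_k(x) divided by Σ_j π_j f_j(x).
Component likelihoods at x = 1.37 years:
  L_1 = 1.10·e^(−1.10·1.37) = 1.10·e^(−1.5070) = 0.243731
  L_2 = 1.84·e^(−1.84·1.37) = 1.84·e^(−2.5208) = 0.147927
  L_3 = 2.75·e^(−2.75·1.37) = 2.75·e^(−3.7675) = 0.0635519
Multiply by the mixture weights:
  π_1·L_1 = 0.28 × 0.243731 = 0.0682447
  π_2·L_2 = 0.30 × 0.147927 = 0.0443782
  π_3·L_3 = 0.42 × 0.0635519 = 0.0266918
Marginal: 0.0682447 + 0.0443782 + 0.0266918 = 0.139315
Responsibility of Subpopulation 1: 0.0682447 / 0.139315 ≈ 0.490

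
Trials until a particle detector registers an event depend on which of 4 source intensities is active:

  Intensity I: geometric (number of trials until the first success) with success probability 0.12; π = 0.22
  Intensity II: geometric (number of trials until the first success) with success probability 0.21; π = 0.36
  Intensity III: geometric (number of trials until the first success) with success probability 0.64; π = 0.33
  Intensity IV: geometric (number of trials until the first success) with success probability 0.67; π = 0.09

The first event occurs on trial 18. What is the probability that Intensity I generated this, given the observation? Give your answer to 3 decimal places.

0.686

Posterior ∝ prior × likelihood, so P(k | x) ∝ P(Z=k) f_k(x); normalise over all components.
Geometric probabilities:
  f_I = 0.013658
  f_II = 0.00381839
  f_III = 1.83368e-08
  f_IV = 4.37333e-09
Weight by the priors:
  P(Z=I)·f_I = 0.22 × 0.013658 = 0.00300476
  P(Z=II)·f_II = 0.36 × 0.00381839 = 0.00137462
  P(Z=III)·f_III = 0.33 × 1.83368e-08 = 6.05113e-09
  P(Z=IV)·f_IV = 0.09 × 4.37333e-09 = 3.93599e-10
Normaliser: 0.00300476 + 0.00137462 + 6.05113e-09 + 3.93599e-10 = 0.00437938
P(Intensity I | the observation) = 0.00300476 / 0.00437938 ≈ 0.686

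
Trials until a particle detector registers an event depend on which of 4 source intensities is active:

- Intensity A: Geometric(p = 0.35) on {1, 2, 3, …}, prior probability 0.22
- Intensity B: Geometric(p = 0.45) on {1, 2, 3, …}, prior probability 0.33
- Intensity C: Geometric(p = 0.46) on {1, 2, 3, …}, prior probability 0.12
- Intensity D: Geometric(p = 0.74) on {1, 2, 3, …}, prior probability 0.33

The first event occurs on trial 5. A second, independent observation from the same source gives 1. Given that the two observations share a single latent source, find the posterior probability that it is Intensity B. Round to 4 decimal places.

By Bayes' theorem, P(k | x) = π_k f_k(x) / Σ_j π_j f_j(x).
Since both observations come from the same component, the likelihood for component k is f_k(x₁)·f_k(x₂).
  f_A = [0.0624772] × [0.35] = 0.021867
  f_B = [0.0411778] × [0.45] = 0.01853
  f_C = [0.0391141] × [0.46] = 0.0179925
  f_D = [0.00338162] × [0.74] = 0.0025024
Multiply by the mixture weights:
  π_A·f_A = 0.22 × 0.021867 = 0.00481074
  π_B·f_B = 0.33 × 0.01853 = 0.00611491
  π_C·f_C = 0.12 × 0.0179925 = 0.0021591
  π_D·f_D = 0.33 × 0.0025024 = 0.000825792
Marginal: 0.00481074 + 0.00611491 + 0.0021591 + 0.000825792 = 0.0139105
So the posterior for Intensity B is 0.00611491 / 0.0139105 ≈ 0.4396.

0.4396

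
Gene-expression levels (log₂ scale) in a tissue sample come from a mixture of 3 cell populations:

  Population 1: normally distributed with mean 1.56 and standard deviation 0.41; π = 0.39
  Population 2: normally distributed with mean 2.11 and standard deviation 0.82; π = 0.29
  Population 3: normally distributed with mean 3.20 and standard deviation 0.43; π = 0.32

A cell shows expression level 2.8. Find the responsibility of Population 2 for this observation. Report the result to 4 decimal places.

P(component k | x) = P(Z=k)·f_k(x) / marginal(x), where marginal(x) = Σ_j P(Z=j)·f_j(x).
Component likelihoods at x = 2.8:
  p_1 = 0.0100437
  p_2 = 0.341462
  p_3 = 0.601918
Weight by the priors:
  P(Z=1)·p_1 = 0.39 × 0.0100437 = 0.00391705
  P(Z=2)·p_2 = 0.29 × 0.341462 = 0.0990241
  P(Z=3)·p_3 = 0.32 × 0.601918 = 0.192614
Sum: 0.00391705 + 0.0990241 + 0.192614 = 0.295555
So the posterior for Population 2 is 0.0990241 / 0.295555 ≈ 0.3350.

0.3350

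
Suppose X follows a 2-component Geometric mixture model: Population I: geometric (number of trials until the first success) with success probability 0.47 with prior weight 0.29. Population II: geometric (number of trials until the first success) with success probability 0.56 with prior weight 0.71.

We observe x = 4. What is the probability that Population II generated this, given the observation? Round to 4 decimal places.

0.6253

By Bayes' theorem, P(k | x) = π_k f_k(x) / Σ_j π_j f_j(x).
Component likelihoods at x = 4:
  p_I = 0.47·(1−0.47)^3 = 0.47·0.148877 = 0.0699722
  p_II = 0.56·(1−0.56)^3 = 0.56·0.085184 = 0.047703
Prior × likelihood for each component:
  π_I·p_I = 0.29 × 0.0699722 = 0.0202919
  π_II·p_II = 0.71 × 0.047703 = 0.0338692
Denominator: 0.0202919 + 0.0338692 = 0.0541611
P(Population II | data) = 0.0338692 / 0.0541611 ≈ 0.6253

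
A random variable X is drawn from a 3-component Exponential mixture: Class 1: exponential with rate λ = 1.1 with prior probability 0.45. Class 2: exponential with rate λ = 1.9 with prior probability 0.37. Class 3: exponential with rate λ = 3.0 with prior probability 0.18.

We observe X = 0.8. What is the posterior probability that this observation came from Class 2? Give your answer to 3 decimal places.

P(component k | x) = π_k·f_k(x) / marginal(x), where marginal(x) = Σ_j π_j·f_j(x).
Exponential densities:
  p_1 = 1.1·e^(−1.1·0.8) = 1.1·e^(−0.8800) = 0.456261
  p_2 = 1.9·e^(−1.9·0.8) = 1.9·e^(−1.5200) = 0.415553
  p_3 = 3.0·e^(−3.0·0.8) = 3.0·e^(−2.4000) = 0.272154
Multiply by the mixture weights:
  π_1·p_1 = 0.45 × 0.456261 = 0.205318
  π_2·p_2 = 0.37 × 0.415553 = 0.153754
  π_3·p_3 = 0.18 × 0.272154 = 0.0489877
Normaliser: 0.205318 + 0.153754 + 0.0489877 = 0.40806
So the posterior for Class 2 is 0.153754 / 0.40806 ≈ 0.377.

0.377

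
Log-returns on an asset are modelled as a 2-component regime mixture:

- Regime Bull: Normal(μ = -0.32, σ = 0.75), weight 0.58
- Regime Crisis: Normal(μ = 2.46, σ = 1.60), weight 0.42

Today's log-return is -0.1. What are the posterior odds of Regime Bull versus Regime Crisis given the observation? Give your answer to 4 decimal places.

Only the two components matter; the odds are (π_i f_i(x)) / (π_j f_j(x)).
Normal densities:
  f_Bull = (1/(0.75·√(2π)))·exp(−(-0.1−-0.32)²/(2·0.75²)) = 0.531923·exp(-0.04302) = 0.509524
  f_Crisis = (1/(1.60·√(2π)))·exp(−(-0.1−2.46)²/(2·1.60²)) = 0.249339·exp(-1.28000) = 0.0693255
0.295524 / 0.0291167 ≈ 10.1496

10.1496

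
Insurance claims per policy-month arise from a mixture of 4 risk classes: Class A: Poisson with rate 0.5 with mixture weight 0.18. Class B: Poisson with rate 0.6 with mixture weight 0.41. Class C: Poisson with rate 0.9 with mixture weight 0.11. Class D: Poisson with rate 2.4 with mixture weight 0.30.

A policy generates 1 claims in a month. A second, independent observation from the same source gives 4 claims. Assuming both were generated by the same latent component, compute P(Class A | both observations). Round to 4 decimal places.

Apply Bayes' rule: the posterior for each component is proportional to its prior times its likelihood at x.
Since both observations come from the same component, the likelihood for component k is f_k(x₁)·f_k(x₂).
  L_A = [0.303265] × [0.00157951] = 0.00047901
  L_B = [0.329287] × [0.00296358] = 0.000975869
  L_C = [0.365913] × [0.0111146] = 0.00406697
  L_D = [0.217723] × [0.125408] = 0.0273043
Multiply by the mixture weights:
  π_A·L_A = 0.18 × 0.00047901 = 8.62217e-05
  π_B·L_B = 0.41 × 0.000975869 = 0.000400106
  π_C·L_C = 0.11 × 0.00406697 = 0.000447367
  π_D·L_D = 0.30 × 0.0273043 = 0.0081913
Evidence: 8.62217e-05 + 0.000400106 + 0.000447367 + 0.0081913 = 0.00912499
So the posterior for Class A is 8.62217e-05 / 0.00912499 ≈ 0.0094.

0.0094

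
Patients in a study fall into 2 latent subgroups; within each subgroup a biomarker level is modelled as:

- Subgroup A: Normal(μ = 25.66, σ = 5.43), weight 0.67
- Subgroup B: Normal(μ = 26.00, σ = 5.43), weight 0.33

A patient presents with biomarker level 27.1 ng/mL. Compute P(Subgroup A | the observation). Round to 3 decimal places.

0.667

Posterior ∝ prior × likelihood, so P(k | x) ∝ π_k f_k(x); normalise over all components.
Evaluate each component's likelihood at the observed value:
  p_A = 0.0709314
  p_B = 0.0719779
Unnormalised posteriors:
  π_A·p_A = 0.67 × 0.0709314 = 0.0475241
  π_B·p_B = 0.33 × 0.0719779 = 0.0237527
Normaliser: 0.0475241 + 0.0237527 = 0.0712768
P(Subgroup A | x) = 0.0475241 / 0.0712768 ≈ 0.667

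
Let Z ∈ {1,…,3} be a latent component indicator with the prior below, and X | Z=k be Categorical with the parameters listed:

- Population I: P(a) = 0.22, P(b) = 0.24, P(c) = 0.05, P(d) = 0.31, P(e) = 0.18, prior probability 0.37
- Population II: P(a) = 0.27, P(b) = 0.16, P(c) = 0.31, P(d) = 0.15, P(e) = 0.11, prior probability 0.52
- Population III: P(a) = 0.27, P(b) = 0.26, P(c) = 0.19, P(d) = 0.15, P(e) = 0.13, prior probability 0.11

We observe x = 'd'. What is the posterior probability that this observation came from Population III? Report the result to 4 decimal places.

The responsibility of component k is P(Z=k) f_k(x) divided by Σ_j P(Z=j) f_j(x).
Categorical probabilities:
  f_I = 0.31
  f_II = 0.15
  f_III = 0.15
Weight by the priors:
  P(Z=I)·f_I = 0.37 × 0.31 = 0.1147
  P(Z=II)·f_II = 0.52 × 0.15 = 0.078
  P(Z=III)·f_III = 0.11 × 0.15 = 0.0165
Normaliser: 0.1147 + 0.078 + 0.0165 = 0.2092
So the posterior for Population III is 0.0165 / 0.2092 ≈ 0.0789.

0.0789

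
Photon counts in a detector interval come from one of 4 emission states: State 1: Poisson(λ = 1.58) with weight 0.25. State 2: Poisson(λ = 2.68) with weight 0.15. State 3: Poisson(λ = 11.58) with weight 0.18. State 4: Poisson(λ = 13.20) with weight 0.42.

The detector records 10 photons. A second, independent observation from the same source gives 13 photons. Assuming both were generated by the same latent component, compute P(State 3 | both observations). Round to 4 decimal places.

By Bayes' theorem, P(k | x) = π_k f_k(x) / Σ_j π_j f_j(x).
Since both observations come from the same component, the likelihood for component k is f_k(x₁)·f_k(x₂).
  f_1 = [5.50329e-06] × [1.26496e-08] = 6.96144e-14
  f_2 = [0.00036114] × [4.05101e-06] = 1.46298e-09
  f_3 = [0.111736] × [0.101112] = 0.0112978
  f_4 = [0.081901] × [0.109773] = 0.00899048
Unnormalised posteriors:
  π_1·f_1 = 0.25 × 6.96144e-14 = 1.74036e-14
  π_2·f_2 = 0.15 × 1.46298e-09 = 2.19447e-10
  π_3·f_3 = 0.18 × 0.0112978 = 0.0020336
  π_4·f_4 = 0.42 × 0.00899048 = 0.003776
Marginal: 1.74036e-14 + 2.19447e-10 + 0.0020336 + 0.003776 = 0.0058096
P(State 3 | x₁, x₂) ≈ 0.3500

0.3500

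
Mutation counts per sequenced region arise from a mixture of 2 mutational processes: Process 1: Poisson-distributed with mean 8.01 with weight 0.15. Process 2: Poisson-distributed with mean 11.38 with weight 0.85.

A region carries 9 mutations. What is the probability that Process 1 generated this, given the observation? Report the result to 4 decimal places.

0.1787

P(component k | x) = π_k·f_k(x) / marginal(x), where marginal(x) = Σ_j π_j·f_j(x).
Component likelihoods at x = 9 mutations:
  p_1 = e^(−8.01)·8.01^9/9! = 0.124231
  p_2 = e^(−11.38)·11.38^9/9! = 0.10075
Weight by the priors:
  π_1·p_1 = 0.15 × 0.124231 = 0.0186347
  π_2·p_2 = 0.85 × 0.10075 = 0.0856377
Marginal: 0.0186347 + 0.0856377 = 0.104272
So the posterior for Process 1 is 0.0186347 / 0.104272 ≈ 0.1787.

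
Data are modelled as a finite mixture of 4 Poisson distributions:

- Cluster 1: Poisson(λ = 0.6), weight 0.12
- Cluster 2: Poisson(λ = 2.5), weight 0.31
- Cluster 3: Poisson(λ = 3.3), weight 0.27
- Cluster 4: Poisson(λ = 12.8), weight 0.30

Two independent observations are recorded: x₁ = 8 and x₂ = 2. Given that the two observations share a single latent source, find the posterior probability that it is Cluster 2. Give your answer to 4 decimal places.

Apply Bayes' rule: the posterior for each component is proportional to its prior times its likelihood at x.
Since both observations come from the same component, the likelihood for component k is f_k(x₁)·f_k(x₂).
  f_1 = [e^(−0.6)·0.6^8/8! = 2.28619e-07] × [0.0987861] = 2.25844e-08
  f_2 = [e^(−2.5)·2.5^8/8! = 0.00310644] × [0.256516] = 0.000796851
  f_3 = [e^(−3.3)·3.3^8/8! = 0.0128653] × [0.200829] = 0.00258372
  f_4 = [e^(−12.8)·12.8^8/8! = 0.0493389] × [0.000226162] = 1.11586e-05
Weight by the priors:
  w_1·f_1 = 0.12 × 2.25844e-08 = 2.71013e-09
  w_2·f_2 = 0.31 × 0.000796851 = 0.000247024
  w_3·f_3 = 0.27 × 0.00258372 = 0.000697604
  w_4·f_4 = 0.30 × 1.11586e-05 = 3.34759e-06
Marginal: 2.71013e-09 + 0.000247024 + 0.000697604 + 3.34759e-06 = 0.000947978
Responsibility of Cluster 2: 0.000247024 / 0.000947978 ≈ 0.2606

0.2606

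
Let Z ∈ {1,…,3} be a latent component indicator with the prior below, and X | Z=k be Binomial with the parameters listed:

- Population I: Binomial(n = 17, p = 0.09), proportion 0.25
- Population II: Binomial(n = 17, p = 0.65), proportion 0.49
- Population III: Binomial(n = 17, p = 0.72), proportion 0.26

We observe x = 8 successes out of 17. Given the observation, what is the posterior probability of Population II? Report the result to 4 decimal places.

P(component k | x) = π_k·f_k(x) / marginal(x), where marginal(x) = Σ_j π_j·f_j(x).
Evaluate each component's likelihood at the observed value:
  p_I = C(17,8)·0.09^8·0.91^9 = 24310·4.30467e-09·0.42793 = 4.47814e-05
  p_II = C(17,8)·0.65^8·0.35^9 = 24310·0.0318645·7.88156e-05 = 0.0610526
  p_III = C(17,8)·0.72^8·0.28^9 = 24310·0.0722204·1.05785e-05 = 0.0185724
Unnormalised posteriors:
  π_I·p_I = 0.25 × 4.47814e-05 = 1.11953e-05
  π_II·p_II = 0.49 × 0.0610526 = 0.0299158
  π_III·p_III = 0.26 × 0.0185724 = 0.00482881
Denominator: 1.11953e-05 + 0.0299158 + 0.00482881 = 0.0347558
So the posterior for Population II is 0.0299158 / 0.0347558 ≈ 0.8607.

0.8607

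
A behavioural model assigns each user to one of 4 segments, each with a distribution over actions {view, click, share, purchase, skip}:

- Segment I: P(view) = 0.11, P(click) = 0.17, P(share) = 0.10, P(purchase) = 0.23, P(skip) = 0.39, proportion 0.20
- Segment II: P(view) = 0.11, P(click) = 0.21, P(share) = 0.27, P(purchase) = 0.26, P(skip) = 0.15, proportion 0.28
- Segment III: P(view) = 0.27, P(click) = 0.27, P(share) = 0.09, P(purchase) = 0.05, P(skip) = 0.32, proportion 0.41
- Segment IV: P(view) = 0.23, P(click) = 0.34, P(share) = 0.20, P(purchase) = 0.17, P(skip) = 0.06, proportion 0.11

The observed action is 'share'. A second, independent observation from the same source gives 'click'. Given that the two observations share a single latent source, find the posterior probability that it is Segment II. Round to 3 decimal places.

Posterior ∝ prior × likelihood, so P(k | x) ∝ π_k f_k(x); normalise over all components.
Since both observations come from the same component, the likelihood for component k is f_k(x₁)·f_k(x₂).
  p_I = [P(share | comp) = 0.10] × [0.17] = 0.017
  p_II = [P(share | comp) = 0.27] × [0.21] = 0.0567
  p_III = [P(share | comp) = 0.09] × [0.27] = 0.0243
  p_IV = [P(share | comp) = 0.20] × [0.34] = 0.068
Weight by the priors:
  π_I·p_I = 0.20 × 0.017 = 0.0034
  π_II·p_II = 0.28 × 0.0567 = 0.015876
  π_III·p_III = 0.41 × 0.0243 = 0.009963
  π_IV·p_IV = 0.11 × 0.068 = 0.00748
Sum: 0.0034 + 0.015876 + 0.009963 + 0.00748 = 0.036719
P(Segment II | data) ≈ 0.432

0.432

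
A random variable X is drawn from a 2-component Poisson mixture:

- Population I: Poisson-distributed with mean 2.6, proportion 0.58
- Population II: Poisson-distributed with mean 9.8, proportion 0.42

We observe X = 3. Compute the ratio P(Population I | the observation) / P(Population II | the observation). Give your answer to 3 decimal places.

34.541

Since P(k|x) ∝ π_k f_k(x), the posterior odds are π_i f_i(x) / (π_j f_j(x)).
Component likelihoods at x = 3:
  f_I = e^(−2.6)·2.6^3/3! = 0.217572
  f_II = e^(−9.8)·9.8^3/3! = 0.00869843
Odds = (0.58/0.42) × (0.217572/0.00869843) = 1.38095 × 25.0128 ≈ 34.541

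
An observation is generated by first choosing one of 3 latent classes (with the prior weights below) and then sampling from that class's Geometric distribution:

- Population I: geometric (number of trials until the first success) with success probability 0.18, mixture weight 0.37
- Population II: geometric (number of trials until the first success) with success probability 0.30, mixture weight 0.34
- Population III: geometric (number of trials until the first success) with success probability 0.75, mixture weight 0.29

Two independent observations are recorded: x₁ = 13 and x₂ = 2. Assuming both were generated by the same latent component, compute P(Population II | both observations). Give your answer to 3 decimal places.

0.246

Apply Bayes' rule: the posterior for each component is proportional to its prior times its likelihood at x.
Since both observations come from the same component, the likelihood for component k is f_k(x₁)·f_k(x₂).
  f_I = [0.0166356] × [0.1476] = 0.00245542
  f_II = [0.00415239] × [0.21] = 0.000872001
  f_III = [4.47035e-08] × [0.1875] = 8.3819e-09
Weight by the priors:
  w_I·f_I = 0.37 × 0.00245542 = 0.000908504
  w_II·f_II = 0.34 × 0.000872001 = 0.00029648
  w_III·f_III = 0.29 × 8.3819e-09 = 2.43075e-09
Marginal: 0.000908504 + 0.00029648 + 2.43075e-09 = 0.00120499
P(Population II | data) = 0.00029648 / 0.00120499 ≈ 0.246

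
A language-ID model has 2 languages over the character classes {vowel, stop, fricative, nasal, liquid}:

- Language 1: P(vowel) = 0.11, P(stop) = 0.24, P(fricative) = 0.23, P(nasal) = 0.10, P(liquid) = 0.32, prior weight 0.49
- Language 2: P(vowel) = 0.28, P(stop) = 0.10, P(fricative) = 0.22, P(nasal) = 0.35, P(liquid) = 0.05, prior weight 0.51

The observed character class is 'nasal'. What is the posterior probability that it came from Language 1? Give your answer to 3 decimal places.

P(component k | x) = π_k·f_k(x) / marginal(x), where marginal(x) = Σ_j π_j·f_j(x).
Component likelihoods at x = 'nasal':
  f_1 = P(nasal | comp) = 0.10
  f_2 = P(nasal | comp) = 0.35
Prior × likelihood for each component:
  π_1·f_1 = 0.49 × 0.1 = 0.049
  π_2·f_2 = 0.51 × 0.35 = 0.1785
Normaliser: 0.049 + 0.1785 = 0.2275
So the posterior for Language 1 is 0.049 / 0.2275 ≈ 0.215.

0.215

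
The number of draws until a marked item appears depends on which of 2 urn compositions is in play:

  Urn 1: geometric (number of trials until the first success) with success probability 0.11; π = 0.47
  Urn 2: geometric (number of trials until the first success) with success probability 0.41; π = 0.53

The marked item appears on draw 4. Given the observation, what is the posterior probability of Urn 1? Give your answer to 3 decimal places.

0.450

The responsibility of component k is P(Z=k) f_k(x) divided by Σ_j P(Z=j) f_j(x).
Evaluate each component's likelihood at the observed value:
  p_1 = 0.11·(1−0.11)^3 = 0.11·0.704969 = 0.0775466
  p_2 = 0.41·(1−0.41)^3 = 0.41·0.205379 = 0.0842054
Prior × likelihood for each component:
  P(Z=1)·p_1 = 0.47 × 0.0775466 = 0.0364469
  P(Z=2)·p_2 = 0.53 × 0.0842054 = 0.0446289
Evidence: 0.0364469 + 0.0446289 = 0.0810758
Responsibility of Urn 1: 0.0364469 / 0.0810758 ≈ 0.450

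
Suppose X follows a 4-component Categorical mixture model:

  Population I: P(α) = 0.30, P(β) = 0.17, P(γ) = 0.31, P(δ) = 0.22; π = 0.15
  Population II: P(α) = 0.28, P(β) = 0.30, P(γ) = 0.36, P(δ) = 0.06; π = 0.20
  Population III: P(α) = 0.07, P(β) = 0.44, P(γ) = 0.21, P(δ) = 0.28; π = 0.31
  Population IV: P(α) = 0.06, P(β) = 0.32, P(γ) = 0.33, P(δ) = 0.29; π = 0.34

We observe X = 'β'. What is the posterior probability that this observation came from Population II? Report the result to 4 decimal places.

By Bayes' theorem, P(k | x) = π_k f_k(x) / Σ_j π_j f_j(x).
Evaluate each component's likelihood at the observed value:
  p_I = 0.17
  p_II = 0.3
  p_III = 0.44
  p_IV = 0.32
Prior × likelihood for each component:
  π_I·p_I = 0.15 × 0.17 = 0.0255
  π_II·p_II = 0.20 × 0.3 = 0.06
  π_III·p_III = 0.31 × 0.44 = 0.1364
  π_IV·p_IV = 0.34 × 0.32 = 0.1088
Denominator: 0.0255 + 0.06 + 0.1364 + 0.1088 = 0.3307
So the posterior for Population II is 0.06 / 0.3307 ≈ 0.1814.

0.1814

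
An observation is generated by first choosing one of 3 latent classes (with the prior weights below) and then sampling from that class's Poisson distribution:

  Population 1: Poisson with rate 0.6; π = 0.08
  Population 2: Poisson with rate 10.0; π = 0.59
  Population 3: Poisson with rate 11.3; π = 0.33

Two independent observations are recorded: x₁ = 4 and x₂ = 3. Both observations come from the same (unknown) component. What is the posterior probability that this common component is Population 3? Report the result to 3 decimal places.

By Bayes' theorem, P(k | x) = w_k f_k(x) / Σ_j w_j f_j(x).
Since both observations come from the same component, the likelihood for component k is f_k(x₁)·f_k(x₂).
  f_1 = [0.00296358] × [0.0197572] = 5.85522e-05
  f_2 = [0.0189166] × [0.00756665] = 0.000143136
  f_3 = [0.00840572] × [0.00297548] = 2.5011e-05
Weight by the priors:
  w_1·f_1 = 0.08 × 5.85522e-05 = 4.68417e-06
  w_2·f_2 = 0.59 × 0.000143136 = 8.445e-05
  w_3·f_3 = 0.33 × 2.5011e-05 = 8.25364e-06
Normaliser: 4.68417e-06 + 8.445e-05 + 8.25364e-06 = 9.73879e-05
Responsibility of Population 3: 8.25364e-06 / 9.73879e-05 ≈ 0.085

0.085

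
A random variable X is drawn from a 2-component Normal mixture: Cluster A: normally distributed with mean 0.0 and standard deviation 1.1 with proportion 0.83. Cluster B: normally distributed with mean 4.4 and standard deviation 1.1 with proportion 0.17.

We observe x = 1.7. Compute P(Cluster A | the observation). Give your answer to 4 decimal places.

Apply Bayes' rule: the posterior for each component is proportional to its prior times its likelihood at x.
Component likelihoods at x = 1.7:
  f_A = (1/(1.1·√(2π)))·exp(−(1.7−0.0)²/(2·1.1²)) = 0.362675·exp(-1.19421) = 0.109869
  f_B = (1/(1.1·√(2π)))·exp(−(1.7−4.4)²/(2·1.1²)) = 0.362675·exp(-3.01240) = 0.0178341
Prior × likelihood for each component:
  w_A·f_A = 0.83 × 0.109869 = 0.0911915
  w_B·f_B = 0.17 × 0.0178341 = 0.00303179
Evidence: 0.0911915 + 0.00303179 = 0.0942233
P(Cluster A | data) = 0.0911915 / 0.0942233 ≈ 0.9678

0.9678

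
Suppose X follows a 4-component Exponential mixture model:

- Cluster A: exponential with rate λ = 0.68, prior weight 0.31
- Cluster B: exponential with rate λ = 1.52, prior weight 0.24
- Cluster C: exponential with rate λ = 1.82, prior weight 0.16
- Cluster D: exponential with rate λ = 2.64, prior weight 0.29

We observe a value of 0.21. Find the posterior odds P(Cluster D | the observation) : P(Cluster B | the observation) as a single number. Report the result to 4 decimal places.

1.6588

Since P(k|x) ∝ π_k f_k(x), the posterior odds are π_i f_i(x) / (π_j f_j(x)).
Component likelihoods at x = 0.21:
  f_A = 0.68·e^(−0.68·0.21) = 0.68·e^(−0.1428) = 0.589511
  f_B = 1.52·e^(−1.52·0.21) = 1.52·e^(−0.3192) = 1.10463
  f_C = 1.82·e^(−1.82·0.21) = 1.82·e^(−0.3822) = 1.24189
  f_D = 2.64·e^(−2.64·0.21) = 2.64·e^(−0.5544) = 1.51646
0.439774 / 0.265111 ≈ 1.6588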